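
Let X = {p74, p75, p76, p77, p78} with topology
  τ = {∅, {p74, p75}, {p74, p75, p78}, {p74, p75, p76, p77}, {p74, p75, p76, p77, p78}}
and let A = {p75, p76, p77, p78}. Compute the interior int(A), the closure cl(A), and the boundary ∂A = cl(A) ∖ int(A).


int(A) = ∅, cl(A) = {p74, p75, p76, p77, p78}, ∂A = {p74, p75, p76, p77, p78}.

Closed sets in (X, τ) are complements of opens:
  closed(X, τ) = {∅, {p78}, {p76, p77}, {p76, p77, p78}, {p74, p75, p76, p77, p78}}.
int(A) = ⋃ {U ∈ τ : U ⊆ A}. Opens contained in A: ∅.
Taking the union of these: int(A) = ∅.
cl(A) = ⋂ {C closed : A ⊆ C}. Closed sets containing A: {p74, p75, p76, p77, p78}.
Intersecting these: cl(A) = {p74, p75, p76, p77, p78}.
∂A = cl(A) ∖ int(A) = {p74, p75, p76, p77, p78} ∖ ∅ = {p74, p75, p76, p77, p78}.


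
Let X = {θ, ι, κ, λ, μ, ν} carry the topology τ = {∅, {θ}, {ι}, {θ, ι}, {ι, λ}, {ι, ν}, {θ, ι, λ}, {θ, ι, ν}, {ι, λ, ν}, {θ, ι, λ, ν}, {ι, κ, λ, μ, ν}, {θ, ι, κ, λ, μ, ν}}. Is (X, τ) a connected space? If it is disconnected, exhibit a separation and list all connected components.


(X, τ) is disconnected; components = [{θ}, {ι, κ, λ, μ, ν}].

Find clopen sets (U ∈ τ with X ∖ U ∈ τ):
  U = ∅, X ∖ U = {θ, ι, κ, λ, μ, ν} — both open, so U is clopen.
  U = {θ}, X ∖ U = {ι, κ, λ, μ, ν} — both open, so U is clopen.
  U = {ι, κ, λ, μ, ν}, X ∖ U = {θ} — both open, so U is clopen.
  U = {θ, ι, κ, λ, μ, ν}, X ∖ U = ∅ — both open, so U is clopen.
Nontrivial clopen(s) exist: e.g. {ι, κ, λ, μ, ν}. So (X, τ) is disconnected.
Compute connected components by grouping points that agree on all clopens:
  component: {θ}
  component: {ι, κ, λ, μ, ν}


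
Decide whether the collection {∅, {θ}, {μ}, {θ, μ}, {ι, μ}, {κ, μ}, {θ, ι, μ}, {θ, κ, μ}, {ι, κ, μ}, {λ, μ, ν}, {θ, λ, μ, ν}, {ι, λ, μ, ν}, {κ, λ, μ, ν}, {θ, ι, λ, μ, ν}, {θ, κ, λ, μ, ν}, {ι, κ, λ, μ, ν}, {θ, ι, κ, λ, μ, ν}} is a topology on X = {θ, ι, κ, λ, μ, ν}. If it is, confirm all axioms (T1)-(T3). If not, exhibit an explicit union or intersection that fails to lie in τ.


τ is NOT a topology on X.

Axiom (T1): ∅ ∈ τ? Yes; X ∈ τ? Yes.
Axiom (T2/T3): check pairwise unions and intersections of members of τ.
Counterexample for (T2): {θ} ∪ {ι, κ, μ} = {θ, ι, κ, μ} ∉ τ. Therefore τ is NOT a topology.


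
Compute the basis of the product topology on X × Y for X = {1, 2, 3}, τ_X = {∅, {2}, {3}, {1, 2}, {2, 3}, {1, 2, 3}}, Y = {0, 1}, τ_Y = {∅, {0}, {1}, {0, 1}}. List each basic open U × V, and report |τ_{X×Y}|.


Basis B = {∅ × ∅, {2} × {0}, {2} × {1}, {3} × {0}, {3} × {1}, {1, 2} × {0}, {1, 2} × {1}, {2} × {0, 1}, {2, 3} × {0}, {2, 3} × {1}, {3} × {0, 1}, {1, 2, 3} × {0}, {1, 2, 3} × {1}, {1, 2} × {0, 1}, {2, 3} × {0, 1}, {1, 2, 3} × {0, 1}}; |τ_{X×Y}| = 36.

Enumerate products U × V with U ∈ τ_X, V ∈ τ_Y (deduplicated):
  ∅ × ∅ = {} (∅)
  {2} × {0} = {(2,0)}
  {2} × {1} = {(2,1)}
  {3} × {0} = {(3,0)}
  {3} × {1} = {(3,1)}
  {1, 2} × {0} = {(1,0), (2,0)}
  {1, 2} × {1} = {(1,1), (2,1)}
  {2} × {0, 1} = {(2,0), (2,1)}
  {2, 3} × {0} = {(2,0), (3,0)}
  {2, 3} × {1} = {(2,1), (3,1)}
  {3} × {0, 1} = {(3,0), (3,1)}
  {1, 2, 3} × {0} = {(1,0), (2,0), (3,0)}
  {1, 2, 3} × {1} = {(1,1), (2,1), (3,1)}
  {1, 2} × {0, 1} = {(1,0), (1,1), (2,0), (2,1)}
  {2, 3} × {0, 1} = {(2,0), (2,1), (3,0), (3,1)}
  {1, 2, 3} × {0, 1} = {(1,0), (1,1), (2,0), (2,1), (3,0), (3,1)}
These 16 distinct sets form the basis B.
Close under arbitrary unions to get τ_{X×Y}; counting gives |τ_{X×Y}| = 36.


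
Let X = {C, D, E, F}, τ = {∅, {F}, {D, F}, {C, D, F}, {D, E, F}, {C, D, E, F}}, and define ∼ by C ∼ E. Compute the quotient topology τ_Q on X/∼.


X/∼ = {[C=E], [D], [F]}; |τ_Q| = 4.

Equivalence classes: [C=E], [D], [F].
Quotient map π: X → X/∼ sends C ↦ [C=E], D ↦ [D], E ↦ [C=E], F ↦ [F].
For each subset V ⊆ X/∼, compute π^{-1}(V) ⊆ X and check whether π^{-1}(V) ∈ τ. V is open in τ_Q iff π^{-1}(V) ∈ τ.
  V = {}: π^{-1}(V) = ∅ ∈ τ ✓.
  V = {[C=E]}: π^{-1}(V) = {C, E} ∉ τ ✗.
  V = {[D]}: π^{-1}(V) = {D} ∉ τ ✗.
  V = {[C=E], [D]}: π^{-1}(V) = {C, D, E} ∉ τ ✗.
  V = {[F]}: π^{-1}(V) = {F} ∈ τ ✓.
  V = {[C=E], [F]}: π^{-1}(V) = {C, E, F} ∉ τ ✗.
  V = {[D], [F]}: π^{-1}(V) = {D, F} ∈ τ ✓.
  V = {[C=E], [D], [F]}: π^{-1}(V) = {C, D, E, F} ∈ τ ✓.
Open sets in the quotient: τ_Q = {{}, {[F]}, {[D], [F]}, {[C=E], [D], [F]}} (4 elements).


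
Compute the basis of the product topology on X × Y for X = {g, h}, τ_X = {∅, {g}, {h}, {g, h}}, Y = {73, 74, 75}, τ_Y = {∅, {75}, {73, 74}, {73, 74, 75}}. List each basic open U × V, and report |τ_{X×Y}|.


Basis B = {∅ × ∅, {g} × {75}, {h} × {75}, {g} × {73, 74}, {g, h} × {75}, {h} × {73, 74}, {g} × {73, 74, 75}, {h} × {73, 74, 75}, {g, h} × {73, 74}, {g, h} × {73, 74, 75}}; |τ_{X×Y}| = 16.

Enumerate products U × V with U ∈ τ_X, V ∈ τ_Y (deduplicated):
  ∅ × ∅ = {} (∅)
  {g} × {75} = {(g,75)}
  {h} × {75} = {(h,75)}
  {g} × {73, 74} = {(g,73), (g,74)}
  {g, h} × {75} = {(g,75), (h,75)}
  {h} × {73, 74} = {(h,73), (h,74)}
  {g} × {73, 74, 75} = {(g,73), (g,74), (g,75)}
  {h} × {73, 74, 75} = {(h,73), (h,74), (h,75)}
  {g, h} × {73, 74} = {(g,73), (g,74), (h,73), (h,74)}
  {g, h} × {73, 74, 75} = {(g,73), (g,74), (g,75), (h,73), (h,74), (h,75)}
These 10 distinct sets form the basis B.
Close under arbitrary unions to get τ_{X×Y}; counting gives |τ_{X×Y}| = 16.


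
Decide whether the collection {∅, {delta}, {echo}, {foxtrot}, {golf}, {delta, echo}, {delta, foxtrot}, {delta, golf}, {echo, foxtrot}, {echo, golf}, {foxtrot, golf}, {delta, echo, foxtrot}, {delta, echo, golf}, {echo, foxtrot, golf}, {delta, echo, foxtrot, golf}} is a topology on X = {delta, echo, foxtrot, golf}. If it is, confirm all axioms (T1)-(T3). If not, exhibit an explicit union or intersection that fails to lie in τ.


τ is NOT a topology on X.

Axiom (T1): ∅ ∈ τ? Yes; X ∈ τ? Yes.
Axiom (T2/T3): check pairwise unions and intersections of members of τ.
Counterexample for (T2): {delta} ∪ {foxtrot, golf} = {delta, foxtrot, golf} ∉ τ. Therefore τ is NOT a topology.


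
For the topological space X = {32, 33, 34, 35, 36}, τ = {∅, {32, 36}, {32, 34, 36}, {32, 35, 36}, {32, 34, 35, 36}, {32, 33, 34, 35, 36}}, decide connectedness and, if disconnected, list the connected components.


(X, τ) is connected.

Find clopen sets (U ∈ τ with X ∖ U ∈ τ):
  U = ∅, X ∖ U = {32, 33, 34, 35, 36} — both open, so U is clopen.
  U = {32, 33, 34, 35, 36}, X ∖ U = ∅ — both open, so U is clopen.
Only trivial clopens (∅ and X) exist, so (X, τ) is connected.
Compute connected components by grouping points that agree on all clopens:
  component: {32, 33, 34, 35, 36}


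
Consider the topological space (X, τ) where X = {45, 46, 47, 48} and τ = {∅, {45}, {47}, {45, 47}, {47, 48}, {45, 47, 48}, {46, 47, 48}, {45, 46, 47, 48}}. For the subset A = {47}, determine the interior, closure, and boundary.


int(A) = {47}, cl(A) = {46, 47, 48}, ∂A = {46, 48}.

Closed sets in (X, τ) are complements of opens:
  closed(X, τ) = {∅, {45}, {46}, {45, 46}, {46, 48}, {45, 46, 48}, {46, 47, 48}, {45, 46, 47, 48}}.
int(A) = ⋃ {U ∈ τ : U ⊆ A}. Opens contained in A: ∅, {47}.
Taking the union of these: int(A) = {47}.
cl(A) = ⋂ {C closed : A ⊆ C}. Closed sets containing A: {46, 47, 48}, {45, 46, 47, 48}.
Intersecting these: cl(A) = {46, 47, 48}.
∂A = cl(A) ∖ int(A) = {46, 47, 48} ∖ {47} = {46, 48}.


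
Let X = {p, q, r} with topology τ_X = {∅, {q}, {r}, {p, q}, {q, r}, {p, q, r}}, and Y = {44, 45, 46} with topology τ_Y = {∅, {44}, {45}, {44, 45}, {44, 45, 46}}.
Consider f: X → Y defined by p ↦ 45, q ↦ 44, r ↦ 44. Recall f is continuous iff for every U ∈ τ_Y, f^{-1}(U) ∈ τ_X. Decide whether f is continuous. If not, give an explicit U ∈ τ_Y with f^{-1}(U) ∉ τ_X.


f is NOT continuous.

Compute f^{-1}(U) for each U ∈ τ_Y:
  U = ∅: f^{-1}(U) = ∅ ∈ τ_X ✓.
  U = {44}: f^{-1}(U) = {q, r} ∈ τ_X ✓.
  U = {45}: f^{-1}(U) = {p} ∉ τ_X ✗.
  U = {44, 45}: f^{-1}(U) = {p, q, r} ∈ τ_X ✓.
  U = {44, 45, 46}: f^{-1}(U) = {p, q, r} ∈ τ_X ✓.
Found U = {45} with f^{-1}(U) = {p} not in τ_X. Therefore f is NOT continuous.


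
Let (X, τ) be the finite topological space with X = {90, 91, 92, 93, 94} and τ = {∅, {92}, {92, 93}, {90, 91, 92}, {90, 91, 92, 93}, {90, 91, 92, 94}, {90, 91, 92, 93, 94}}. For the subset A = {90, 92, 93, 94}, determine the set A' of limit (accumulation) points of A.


A' = {90, 91, 93, 94}

For each x ∈ X, list the open sets U ∈ τ with x ∈ U, then check whether U ∩ (A ∖ {x}) ≠ ∅ for every such U.
  x = 90: opens ∋ x are {90, 91, 92}, {90, 91, 92, 93}, {90, 91, 92, 94}, {90, 91, 92, 93, 94}; each meets A ∖ {90}, so x IS a limit point.
  x = 91: opens ∋ x are {90, 91, 92}, {90, 91, 92, 93}, {90, 91, 92, 94}, {90, 91, 92, 93, 94}; each meets A ∖ {91}, so x IS a limit point.
  x = 92: open {92} ∋ x has {92} ∩ (A ∖ {92}) = ∅, so x is NOT a limit point.
  x = 93: opens ∋ x are {92, 93}, {90, 91, 92, 93}, {90, 91, 92, 93, 94}; each meets A ∖ {93}, so x IS a limit point.
  x = 94: opens ∋ x are {90, 91, 92, 94}, {90, 91, 92, 93, 94}; each meets A ∖ {94}, so x IS a limit point.
Collecting: A' = {90, 91, 93, 94}.


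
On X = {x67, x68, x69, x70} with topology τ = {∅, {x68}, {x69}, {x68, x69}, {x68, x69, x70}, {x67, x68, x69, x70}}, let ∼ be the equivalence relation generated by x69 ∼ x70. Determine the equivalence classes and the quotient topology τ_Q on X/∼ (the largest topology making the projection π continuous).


X/∼ = {[x67], [x68], [x69=x70]}; |τ_Q| = 4.

Equivalence classes: [x67], [x68], [x69=x70].
Quotient map π: X → X/∼ sends x67 ↦ [x67], x68 ↦ [x68], x69 ↦ [x69=x70], x70 ↦ [x69=x70].
For each subset V ⊆ X/∼, compute π^{-1}(V) ⊆ X and check whether π^{-1}(V) ∈ τ. V is open in τ_Q iff π^{-1}(V) ∈ τ.
  V = {}: π^{-1}(V) = ∅ ∈ τ ✓.
  V = {[x67]}: π^{-1}(V) = {x67} ∉ τ ✗.
  V = {[x68]}: π^{-1}(V) = {x68} ∈ τ ✓.
  V = {[x67], [x68]}: π^{-1}(V) = {x67, x68} ∉ τ ✗.
  V = {[x69=x70]}: π^{-1}(V) = {x69, x70} ∉ τ ✗.
  V = {[x67], [x69=x70]}: π^{-1}(V) = {x67, x69, x70} ∉ τ ✗.
  V = {[x68], [x69=x70]}: π^{-1}(V) = {x68, x69, x70} ∈ τ ✓.
  V = {[x67], [x68], [x69=x70]}: π^{-1}(V) = {x67, x68, x69, x70} ∈ τ ✓.
Open sets in the quotient: τ_Q = {{}, {[x68]}, {[x68], [x69=x70]}, {[x67], [x68], [x69=x70]}} (4 elements).


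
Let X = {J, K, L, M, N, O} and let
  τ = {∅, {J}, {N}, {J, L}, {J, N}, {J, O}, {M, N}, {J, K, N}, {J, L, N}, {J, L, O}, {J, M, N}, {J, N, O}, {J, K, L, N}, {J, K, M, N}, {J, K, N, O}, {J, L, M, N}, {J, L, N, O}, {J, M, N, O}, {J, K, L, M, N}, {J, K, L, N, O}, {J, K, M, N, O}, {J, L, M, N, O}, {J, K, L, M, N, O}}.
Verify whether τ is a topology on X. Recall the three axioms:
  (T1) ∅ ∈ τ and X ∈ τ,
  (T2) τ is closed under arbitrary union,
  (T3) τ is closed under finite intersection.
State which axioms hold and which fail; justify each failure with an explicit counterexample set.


τ IS a topology on X.

Axiom (T1): ∅ ∈ τ? Yes; X ∈ τ? Yes.
Axiom (T2/T3): check pairwise unions and intersections of members of τ.
All pairwise intersections and unions checked — each lies in τ. Therefore τ satisfies (T1), (T2), (T3): it IS a topology on X.


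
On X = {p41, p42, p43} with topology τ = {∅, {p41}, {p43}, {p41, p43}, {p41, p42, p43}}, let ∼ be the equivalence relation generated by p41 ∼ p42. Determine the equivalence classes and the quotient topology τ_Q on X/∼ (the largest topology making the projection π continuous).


X/∼ = {[p41=p42], [p43]}; |τ_Q| = 3.

Equivalence classes: [p41=p42], [p43].
Quotient map π: X → X/∼ sends p41 ↦ [p41=p42], p42 ↦ [p41=p42], p43 ↦ [p43].
For each subset V ⊆ X/∼, compute π^{-1}(V) ⊆ X and check whether π^{-1}(V) ∈ τ. V is open in τ_Q iff π^{-1}(V) ∈ τ.
  V = {}: π^{-1}(V) = ∅ ∈ τ ✓.
  V = {[p41=p42]}: π^{-1}(V) = {p41, p42} ∉ τ ✗.
  V = {[p43]}: π^{-1}(V) = {p43} ∈ τ ✓.
  V = {[p41=p42], [p43]}: π^{-1}(V) = {p41, p42, p43} ∈ τ ✓.
Open sets in the quotient: τ_Q = {{}, {[p43]}, {[p41=p42], [p43]}} (3 elements).


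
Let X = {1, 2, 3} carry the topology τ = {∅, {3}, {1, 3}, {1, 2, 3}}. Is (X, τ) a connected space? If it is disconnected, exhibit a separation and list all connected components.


(X, τ) is connected.

Find clopen sets (U ∈ τ with X ∖ U ∈ τ):
  U = ∅, X ∖ U = {1, 2, 3} — both open, so U is clopen.
  U = {1, 2, 3}, X ∖ U = ∅ — both open, so U is clopen.
Only trivial clopens (∅ and X) exist, so (X, τ) is connected.
Compute connected components by grouping points that agree on all clopens:
  component: {1, 2, 3}


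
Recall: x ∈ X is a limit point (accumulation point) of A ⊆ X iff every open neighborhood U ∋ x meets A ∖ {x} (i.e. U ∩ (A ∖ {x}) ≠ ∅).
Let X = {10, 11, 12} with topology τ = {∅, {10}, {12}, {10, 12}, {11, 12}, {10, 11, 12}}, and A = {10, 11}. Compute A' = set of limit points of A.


A' = ∅

For each x ∈ X, list the open sets U ∈ τ with x ∈ U, then check whether U ∩ (A ∖ {x}) ≠ ∅ for every such U.
  x = 10: open {10} ∋ x has {10} ∩ (A ∖ {10}) = ∅, so x is NOT a limit point.
  x = 11: open {11, 12} ∋ x has {11, 12} ∩ (A ∖ {11}) = ∅, so x is NOT a limit point.
  x = 12: open {12} ∋ x has {12} ∩ (A ∖ {12}) = ∅, so x is NOT a limit point.
Collecting: A' = ∅.


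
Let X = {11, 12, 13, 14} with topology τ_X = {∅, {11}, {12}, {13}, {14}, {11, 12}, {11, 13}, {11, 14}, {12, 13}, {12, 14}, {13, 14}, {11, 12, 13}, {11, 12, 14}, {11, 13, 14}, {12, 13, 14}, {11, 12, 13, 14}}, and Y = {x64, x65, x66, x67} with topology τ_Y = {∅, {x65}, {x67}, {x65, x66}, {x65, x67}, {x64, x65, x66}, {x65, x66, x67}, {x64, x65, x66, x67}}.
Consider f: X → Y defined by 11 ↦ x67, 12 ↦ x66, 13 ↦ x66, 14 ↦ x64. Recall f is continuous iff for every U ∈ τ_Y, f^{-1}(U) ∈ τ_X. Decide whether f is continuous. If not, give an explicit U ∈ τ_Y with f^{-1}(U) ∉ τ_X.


f IS continuous.

Compute f^{-1}(U) for each U ∈ τ_Y:
  U = ∅: f^{-1}(U) = ∅ ∈ τ_X ✓.
  U = {x65}: f^{-1}(U) = ∅ ∈ τ_X ✓.
  U = {x67}: f^{-1}(U) = {11} ∈ τ_X ✓.
  U = {x65, x66}: f^{-1}(U) = {12, 13} ∈ τ_X ✓.
  U = {x65, x67}: f^{-1}(U) = {11} ∈ τ_X ✓.
  U = {x64, x65, x66}: f^{-1}(U) = {12, 13, 14} ∈ τ_X ✓.
  U = {x65, x66, x67}: f^{-1}(U) = {11, 12, 13} ∈ τ_X ✓.
  U = {x64, x65, x66, x67}: f^{-1}(U) = {11, 12, 13, 14} ∈ τ_X ✓.
Every preimage lies in τ_X, so f IS continuous.


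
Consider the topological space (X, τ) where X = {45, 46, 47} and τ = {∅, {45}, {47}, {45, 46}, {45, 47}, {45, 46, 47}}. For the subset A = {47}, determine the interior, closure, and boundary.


int(A) = {47}, cl(A) = {47}, ∂A = ∅.

Closed sets in (X, τ) are complements of opens:
  closed(X, τ) = {∅, {46}, {47}, {45, 46}, {46, 47}, {45, 46, 47}}.
int(A) = ⋃ {U ∈ τ : U ⊆ A}. Opens contained in A: ∅, {47}.
Taking the union of these: int(A) = {47}.
cl(A) = ⋂ {C closed : A ⊆ C}. Closed sets containing A: {47}, {46, 47}, {45, 46, 47}.
Intersecting these: cl(A) = {47}.
∂A = cl(A) ∖ int(A) = {47} ∖ {47} = ∅.


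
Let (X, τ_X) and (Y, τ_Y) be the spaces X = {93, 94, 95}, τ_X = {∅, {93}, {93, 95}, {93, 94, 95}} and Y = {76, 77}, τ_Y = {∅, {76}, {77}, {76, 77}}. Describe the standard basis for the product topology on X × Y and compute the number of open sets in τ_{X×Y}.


Basis B = {∅ × ∅, {93} × {76}, {93} × {77}, {93} × {76, 77}, {93, 95} × {76}, {93, 95} × {77}, {93, 94, 95} × {76}, {93, 94, 95} × {77}, {93, 95} × {76, 77}, {93, 94, 95} × {76, 77}}; |τ_{X×Y}| = 16.

Enumerate products U × V with U ∈ τ_X, V ∈ τ_Y (deduplicated):
  ∅ × ∅ = {} (∅)
  {93} × {76} = {(93,76)}
  {93} × {77} = {(93,77)}
  {93} × {76, 77} = {(93,76), (93,77)}
  {93, 95} × {76} = {(93,76), (95,76)}
  {93, 95} × {77} = {(93,77), (95,77)}
  {93, 94, 95} × {76} = {(93,76), (94,76), (95,76)}
  {93, 94, 95} × {77} = {(93,77), (94,77), (95,77)}
  {93, 95} × {76, 77} = {(93,76), (93,77), (95,76), (95,77)}
  {93, 94, 95} × {76, 77} = {(93,76), (93,77), (94,76), (94,77), (95,76), (95,77)}
These 10 distinct sets form the basis B.
Close under arbitrary unions to get τ_{X×Y}; counting gives |τ_{X×Y}| = 16.


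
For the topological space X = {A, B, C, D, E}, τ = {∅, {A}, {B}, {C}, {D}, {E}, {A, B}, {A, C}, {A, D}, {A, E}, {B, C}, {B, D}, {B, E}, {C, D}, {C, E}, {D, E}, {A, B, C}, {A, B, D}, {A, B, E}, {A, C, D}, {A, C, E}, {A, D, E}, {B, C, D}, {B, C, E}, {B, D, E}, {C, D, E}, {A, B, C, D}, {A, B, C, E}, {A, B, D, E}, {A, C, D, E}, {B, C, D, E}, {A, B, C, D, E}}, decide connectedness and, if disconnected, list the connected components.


(X, τ) is disconnected; components = [{A}, {B}, {C}, {D}, {E}].

Find clopen sets (U ∈ τ with X ∖ U ∈ τ):
  U = ∅, X ∖ U = {A, B, C, D, E} — both open, so U is clopen.
  U = {A}, X ∖ U = {B, C, D, E} — both open, so U is clopen.
  U = {B}, X ∖ U = {A, C, D, E} — both open, so U is clopen.
  U = {C}, X ∖ U = {A, B, D, E} — both open, so U is clopen.
  U = {D}, X ∖ U = {A, B, C, E} — both open, so U is clopen.
  U = {E}, X ∖ U = {A, B, C, D} — both open, so U is clopen.
  U = {A, B}, X ∖ U = {C, D, E} — both open, so U is clopen.
  U = {A, C}, X ∖ U = {B, D, E} — both open, so U is clopen.
  U = {A, D}, X ∖ U = {B, C, E} — both open, so U is clopen.
  U = {A, E}, X ∖ U = {B, C, D} — both open, so U is clopen.
  U = {B, C}, X ∖ U = {A, D, E} — both open, so U is clopen.
  U = {B, D}, X ∖ U = {A, C, E} — both open, so U is clopen.
  U = {B, E}, X ∖ U = {A, C, D} — both open, so U is clopen.
  U = {C, D}, X ∖ U = {A, B, E} — both open, so U is clopen.
  U = {C, E}, X ∖ U = {A, B, D} — both open, so U is clopen.
  U = {D, E}, X ∖ U = {A, B, C} — both open, so U is clopen.
  U = {A, B, C}, X ∖ U = {D, E} — both open, so U is clopen.
  U = {A, B, D}, X ∖ U = {C, E} — both open, so U is clopen.
  U = {A, B, E}, X ∖ U = {C, D} — both open, so U is clopen.
  U = {A, C, D}, X ∖ U = {B, E} — both open, so U is clopen.
  U = {A, C, E}, X ∖ U = {B, D} — both open, so U is clopen.
  U = {A, D, E}, X ∖ U = {B, C} — both open, so U is clopen.
  U = {B, C, D}, X ∖ U = {A, E} — both open, so U is clopen.
  U = {B, C, E}, X ∖ U = {A, D} — both open, so U is clopen.
  U = {B, D, E}, X ∖ U = {A, C} — both open, so U is clopen.
  U = {C, D, E}, X ∖ U = {A, B} — both open, so U is clopen.
  U = {A, B, C, D}, X ∖ U = {E} — both open, so U is clopen.
  U = {A, B, C, E}, X ∖ U = {D} — both open, so U is clopen.
  U = {A, B, D, E}, X ∖ U = {C} — both open, so U is clopen.
  U = {A, C, D, E}, X ∖ U = {B} — both open, so U is clopen.
  U = {B, C, D, E}, X ∖ U = {A} — both open, so U is clopen.
  U = {A, B, C, D, E}, X ∖ U = ∅ — both open, so U is clopen.
Nontrivial clopen(s) exist: e.g. {D}. So (X, τ) is disconnected.
Compute connected components by grouping points that agree on all clopens:
  component: {A}
  component: {B}
  component: {C}
  component: {D}
  component: {E}


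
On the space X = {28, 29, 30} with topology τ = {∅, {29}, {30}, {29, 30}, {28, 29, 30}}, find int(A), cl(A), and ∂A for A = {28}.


int(A) = ∅, cl(A) = {28}, ∂A = {28}.

Closed sets in (X, τ) are complements of opens:
  closed(X, τ) = {∅, {28}, {28, 29}, {28, 30}, {28, 29, 30}}.
int(A) = ⋃ {U ∈ τ : U ⊆ A}. Opens contained in A: ∅.
Taking the union of these: int(A) = ∅.
cl(A) = ⋂ {C closed : A ⊆ C}. Closed sets containing A: {28}, {28, 29}, {28, 30}, {28, 29, 30}.
Intersecting these: cl(A) = {28}.
∂A = cl(A) ∖ int(A) = {28} ∖ ∅ = {28}.


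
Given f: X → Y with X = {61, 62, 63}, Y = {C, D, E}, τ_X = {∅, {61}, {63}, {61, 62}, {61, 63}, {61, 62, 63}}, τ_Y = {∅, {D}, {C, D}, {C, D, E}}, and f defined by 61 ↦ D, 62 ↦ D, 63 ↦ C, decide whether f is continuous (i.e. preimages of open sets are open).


f IS continuous.

Compute f^{-1}(U) for each U ∈ τ_Y:
  U = ∅: f^{-1}(U) = ∅ ∈ τ_X ✓.
  U = {D}: f^{-1}(U) = {61, 62} ∈ τ_X ✓.
  U = {C, D}: f^{-1}(U) = {61, 62, 63} ∈ τ_X ✓.
  U = {C, D, E}: f^{-1}(U) = {61, 62, 63} ∈ τ_X ✓.
Every preimage lies in τ_X, so f IS continuous.


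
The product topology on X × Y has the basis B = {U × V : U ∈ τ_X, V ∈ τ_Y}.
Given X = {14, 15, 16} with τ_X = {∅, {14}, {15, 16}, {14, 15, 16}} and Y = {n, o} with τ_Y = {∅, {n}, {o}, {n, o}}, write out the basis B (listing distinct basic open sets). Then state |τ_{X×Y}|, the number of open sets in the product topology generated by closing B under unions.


Basis B = {∅ × ∅, {14} × {n}, {14} × {o}, {14} × {n, o}, {15, 16} × {n}, {15, 16} × {o}, {14, 15, 16} × {n}, {14, 15, 16} × {o}, {15, 16} × {n, o}, {14, 15, 16} × {n, o}}; |τ_{X×Y}| = 16.

Enumerate products U × V with U ∈ τ_X, V ∈ τ_Y (deduplicated):
  ∅ × ∅ = {} (∅)
  {14} × {n} = {(14,n)}
  {14} × {o} = {(14,o)}
  {14} × {n, o} = {(14,n), (14,o)}
  {15, 16} × {n} = {(15,n), (16,n)}
  {15, 16} × {o} = {(15,o), (16,o)}
  {14, 15, 16} × {n} = {(14,n), (15,n), (16,n)}
  {14, 15, 16} × {o} = {(14,o), (15,o), (16,o)}
  {15, 16} × {n, o} = {(15,n), (15,o), (16,n), (16,o)}
  {14, 15, 16} × {n, o} = {(14,n), (14,o), (15,n), (15,o), (16,n), (16,o)}
These 10 distinct sets form the basis B.
Close under arbitrary unions to get τ_{X×Y}; counting gives |τ_{X×Y}| = 16.


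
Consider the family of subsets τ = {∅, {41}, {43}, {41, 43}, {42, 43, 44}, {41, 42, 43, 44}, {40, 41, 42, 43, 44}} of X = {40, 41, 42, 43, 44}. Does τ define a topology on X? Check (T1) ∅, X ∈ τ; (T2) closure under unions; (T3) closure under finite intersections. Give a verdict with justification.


τ IS a topology on X.

Axiom (T1): ∅ ∈ τ? Yes; X ∈ τ? Yes.
Axiom (T2/T3): check pairwise unions and intersections of members of τ.
All pairwise intersections and unions checked — each lies in τ. Therefore τ satisfies (T1), (T2), (T3): it IS a topology on X.


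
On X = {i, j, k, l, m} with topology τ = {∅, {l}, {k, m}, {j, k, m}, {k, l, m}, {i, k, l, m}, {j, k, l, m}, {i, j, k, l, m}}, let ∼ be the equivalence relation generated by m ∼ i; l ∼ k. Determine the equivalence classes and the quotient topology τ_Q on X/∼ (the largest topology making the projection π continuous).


X/∼ = {[i=m], [j], [k=l]}; |τ_Q| = 3.

Equivalence classes: [i=m], [j], [k=l].
Quotient map π: X → X/∼ sends i ↦ [i=m], j ↦ [j], k ↦ [k=l], l ↦ [k=l], m ↦ [i=m].
For each subset V ⊆ X/∼, compute π^{-1}(V) ⊆ X and check whether π^{-1}(V) ∈ τ. V is open in τ_Q iff π^{-1}(V) ∈ τ.
  V = {}: π^{-1}(V) = ∅ ∈ τ ✓.
  V = {[i=m]}: π^{-1}(V) = {i, m} ∉ τ ✗.
  V = {[j]}: π^{-1}(V) = {j} ∉ τ ✗.
  V = {[i=m], [j]}: π^{-1}(V) = {i, j, m} ∉ τ ✗.
  V = {[k=l]}: π^{-1}(V) = {k, l} ∉ τ ✗.
  V = {[i=m], [k=l]}: π^{-1}(V) = {i, k, l, m} ∈ τ ✓.
  V = {[j], [k=l]}: π^{-1}(V) = {j, k, l} ∉ τ ✗.
  V = {[i=m], [j], [k=l]}: π^{-1}(V) = {i, j, k, l, m} ∈ τ ✓.
Open sets in the quotient: τ_Q = {{}, {[i=m], [k=l]}, {[i=m], [j], [k=l]}} (3 elements).


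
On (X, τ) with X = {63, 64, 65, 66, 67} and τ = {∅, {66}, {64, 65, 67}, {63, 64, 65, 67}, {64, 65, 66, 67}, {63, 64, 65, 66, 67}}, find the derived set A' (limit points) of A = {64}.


A' = {63, 65, 67}

For each x ∈ X, list the open sets U ∈ τ with x ∈ U, then check whether U ∩ (A ∖ {x}) ≠ ∅ for every such U.
  x = 63: opens ∋ x are {63, 64, 65, 67}, {63, 64, 65, 66, 67}; each meets A ∖ {63}, so x IS a limit point.
  x = 64: open {64, 65, 67} ∋ x has {64, 65, 67} ∩ (A ∖ {64}) = ∅, so x is NOT a limit point.
  x = 65: opens ∋ x are {64, 65, 67}, {63, 64, 65, 67}, {64, 65, 66, 67}, {63, 64, 65, 66, 67}; each meets A ∖ {65}, so x IS a limit point.
  x = 66: open {66} ∋ x has {66} ∩ (A ∖ {66}) = ∅, so x is NOT a limit point.
  x = 67: opens ∋ x are {64, 65, 67}, {63, 64, 65, 67}, {64, 65, 66, 67}, {63, 64, 65, 66, 67}; each meets A ∖ {67}, so x IS a limit point.
Collecting: A' = {63, 65, 67}.


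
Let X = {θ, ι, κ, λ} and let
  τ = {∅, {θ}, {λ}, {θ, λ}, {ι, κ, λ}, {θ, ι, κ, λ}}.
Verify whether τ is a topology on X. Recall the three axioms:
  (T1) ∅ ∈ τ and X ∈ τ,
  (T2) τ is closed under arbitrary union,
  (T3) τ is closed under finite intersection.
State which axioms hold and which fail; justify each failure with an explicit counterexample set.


τ IS a topology on X.

Axiom (T1): ∅ ∈ τ? Yes; X ∈ τ? Yes.
Axiom (T2/T3): check pairwise unions and intersections of members of τ.
All pairwise intersections and unions checked — each lies in τ. Therefore τ satisfies (T1), (T2), (T3): it IS a topology on X.


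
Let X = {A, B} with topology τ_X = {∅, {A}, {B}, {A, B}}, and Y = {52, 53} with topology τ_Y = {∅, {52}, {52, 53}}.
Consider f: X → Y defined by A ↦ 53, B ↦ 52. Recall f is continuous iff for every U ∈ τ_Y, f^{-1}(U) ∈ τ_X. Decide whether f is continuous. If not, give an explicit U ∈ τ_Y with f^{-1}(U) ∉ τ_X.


f IS continuous.

Compute f^{-1}(U) for each U ∈ τ_Y:
  U = ∅: f^{-1}(U) = ∅ ∈ τ_X ✓.
  U = {52}: f^{-1}(U) = {B} ∈ τ_X ✓.
  U = {52, 53}: f^{-1}(U) = {A, B} ∈ τ_X ✓.
Every preimage lies in τ_X, so f IS continuous.


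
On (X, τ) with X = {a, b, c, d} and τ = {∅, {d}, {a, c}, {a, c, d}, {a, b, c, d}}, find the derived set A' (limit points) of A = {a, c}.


A' = {a, b, c}

For each x ∈ X, list the open sets U ∈ τ with x ∈ U, then check whether U ∩ (A ∖ {x}) ≠ ∅ for every such U.
  x = a: opens ∋ x are {a, c}, {a, c, d}, {a, b, c, d}; each meets A ∖ {a}, so x IS a limit point.
  x = b: opens ∋ x are {a, b, c, d}; each meets A ∖ {b}, so x IS a limit point.
  x = c: opens ∋ x are {a, c}, {a, c, d}, {a, b, c, d}; each meets A ∖ {c}, so x IS a limit point.
  x = d: open {d} ∋ x has {d} ∩ (A ∖ {d}) = ∅, so x is NOT a limit point.
Collecting: A' = {a, b, c}.


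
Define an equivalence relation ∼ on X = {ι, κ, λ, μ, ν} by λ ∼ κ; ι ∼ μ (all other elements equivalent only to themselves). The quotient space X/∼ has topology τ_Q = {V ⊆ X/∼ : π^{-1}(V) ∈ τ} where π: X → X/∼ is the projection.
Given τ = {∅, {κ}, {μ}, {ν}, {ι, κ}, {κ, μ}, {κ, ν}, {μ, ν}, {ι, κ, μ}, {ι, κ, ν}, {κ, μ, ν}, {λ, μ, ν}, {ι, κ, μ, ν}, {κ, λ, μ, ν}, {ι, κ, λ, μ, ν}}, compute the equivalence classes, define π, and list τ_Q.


X/∼ = {[ι=μ], [κ=λ], [ν]}; |τ_Q| = 3.

Equivalence classes: [ι=μ], [κ=λ], [ν].
Quotient map π: X → X/∼ sends ι ↦ [ι=μ], κ ↦ [κ=λ], λ ↦ [κ=λ], μ ↦ [ι=μ], ν ↦ [ν].
For each subset V ⊆ X/∼, compute π^{-1}(V) ⊆ X and check whether π^{-1}(V) ∈ τ. V is open in τ_Q iff π^{-1}(V) ∈ τ.
  V = {}: π^{-1}(V) = ∅ ∈ τ ✓.
  V = {[ι=μ]}: π^{-1}(V) = {ι, μ} ∉ τ ✗.
  V = {[κ=λ]}: π^{-1}(V) = {κ, λ} ∉ τ ✗.
  V = {[ι=μ], [κ=λ]}: π^{-1}(V) = {ι, κ, λ, μ} ∉ τ ✗.
  V = {[ν]}: π^{-1}(V) = {ν} ∈ τ ✓.
  V = {[ι=μ], [ν]}: π^{-1}(V) = {ι, μ, ν} ∉ τ ✗.
  V = {[κ=λ], [ν]}: π^{-1}(V) = {κ, λ, ν} ∉ τ ✗.
  V = {[ι=μ], [κ=λ], [ν]}: π^{-1}(V) = {ι, κ, λ, μ, ν} ∈ τ ✓.
Open sets in the quotient: τ_Q = {{}, {[ν]}, {[ι=μ], [κ=λ], [ν]}} (3 elements).


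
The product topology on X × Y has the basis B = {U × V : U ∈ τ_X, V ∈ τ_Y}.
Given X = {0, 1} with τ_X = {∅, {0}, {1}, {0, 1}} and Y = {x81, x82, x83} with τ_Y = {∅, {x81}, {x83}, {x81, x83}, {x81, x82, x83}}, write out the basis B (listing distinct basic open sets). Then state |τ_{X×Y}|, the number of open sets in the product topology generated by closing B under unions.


Basis B = {∅ × ∅, {0} × {x81}, {0} × {x83}, {1} × {x81}, {1} × {x83}, {0} × {x81, x83}, {0, 1} × {x81}, {0, 1} × {x83}, {1} × {x81, x83}, {0} × {x81, x82, x83}, {1} × {x81, x82, x83}, {0, 1} × {x81, x83}, {0, 1} × {x81, x82, x83}}; |τ_{X×Y}| = 25.

Enumerate products U × V with U ∈ τ_X, V ∈ τ_Y (deduplicated):
  ∅ × ∅ = {} (∅)
  {0} × {x81} = {(0,x81)}
  {0} × {x83} = {(0,x83)}
  {1} × {x81} = {(1,x81)}
  {1} × {x83} = {(1,x83)}
  {0} × {x81, x83} = {(0,x81), (0,x83)}
  {0, 1} × {x81} = {(0,x81), (1,x81)}
  {0, 1} × {x83} = {(0,x83), (1,x83)}
  {1} × {x81, x83} = {(1,x81), (1,x83)}
  {0} × {x81, x82, x83} = {(0,x81), (0,x82), (0,x83)}
  {1} × {x81, x82, x83} = {(1,x81), (1,x82), (1,x83)}
  {0, 1} × {x81, x83} = {(0,x81), (0,x83), (1,x81), (1,x83)}
  {0, 1} × {x81, x82, x83} = {(0,x81), (0,x82), (0,x83), (1,x81), (1,x82), (1,x83)}
These 13 distinct sets form the basis B.
Close under arbitrary unions to get τ_{X×Y}; counting gives |τ_{X×Y}| = 25.


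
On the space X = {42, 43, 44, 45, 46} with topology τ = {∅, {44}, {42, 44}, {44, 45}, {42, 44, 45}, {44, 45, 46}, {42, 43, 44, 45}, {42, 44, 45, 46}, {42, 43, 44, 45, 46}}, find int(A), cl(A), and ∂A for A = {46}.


int(A) = ∅, cl(A) = {46}, ∂A = {46}.

Closed sets in (X, τ) are complements of opens:
  closed(X, τ) = {∅, {43}, {46}, {42, 43}, {43, 46}, {42, 43, 46}, {43, 45, 46}, {42, 43, 45, 46}, {42, 43, 44, 45, 46}}.
int(A) = ⋃ {U ∈ τ : U ⊆ A}. Opens contained in A: ∅.
Taking the union of these: int(A) = ∅.
cl(A) = ⋂ {C closed : A ⊆ C}. Closed sets containing A: {46}, {43, 46}, {42, 43, 46}, {43, 45, 46}, {42, 43, 45, 46}, {42, 43, 44, 45, 46}.
Intersecting these: cl(A) = {46}.
∂A = cl(A) ∖ int(A) = {46} ∖ ∅ = {46}.


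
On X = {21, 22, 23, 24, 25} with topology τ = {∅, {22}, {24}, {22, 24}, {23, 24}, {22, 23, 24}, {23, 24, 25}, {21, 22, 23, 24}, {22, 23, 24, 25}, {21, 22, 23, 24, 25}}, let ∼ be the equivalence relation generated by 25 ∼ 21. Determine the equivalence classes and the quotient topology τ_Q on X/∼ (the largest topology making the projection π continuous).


X/∼ = {[21=25], [22], [23], [24]}; |τ_Q| = 7.

Equivalence classes: [21=25], [22], [23], [24].
Quotient map π: X → X/∼ sends 21 ↦ [21=25], 22 ↦ [22], 23 ↦ [23], 24 ↦ [24], 25 ↦ [21=25].
For each subset V ⊆ X/∼, compute π^{-1}(V) ⊆ X and check whether π^{-1}(V) ∈ τ. V is open in τ_Q iff π^{-1}(V) ∈ τ.
  V = {}: π^{-1}(V) = ∅ ∈ τ ✓.
  V = {[21=25]}: π^{-1}(V) = {21, 25} ∉ τ ✗.
  V = {[22]}: π^{-1}(V) = {22} ∈ τ ✓.
  V = {[21=25], [22]}: π^{-1}(V) = {21, 22, 25} ∉ τ ✗.
  V = {[23]}: π^{-1}(V) = {23} ∉ τ ✗.
  V = {[21=25], [23]}: π^{-1}(V) = {21, 23, 25} ∉ τ ✗.
  V = {[22], [23]}: π^{-1}(V) = {22, 23} ∉ τ ✗.
  V = {[21=25], [22], [23]}: π^{-1}(V) = {21, 22, 23, 25} ∉ τ ✗.
  V = {[24]}: π^{-1}(V) = {24} ∈ τ ✓.
  V = {[21=25], [24]}: π^{-1}(V) = {21, 24, 25} ∉ τ ✗.
  V = {[22], [24]}: π^{-1}(V) = {22, 24} ∈ τ ✓.
  V = {[21=25], [22], [24]}: π^{-1}(V) = {21, 22, 24, 25} ∉ τ ✗.
  V = {[23], [24]}: π^{-1}(V) = {23, 24} ∈ τ ✓.
  V = {[21=25], [23], [24]}: π^{-1}(V) = {21, 23, 24, 25} ∉ τ ✗.
  V = {[22], [23], [24]}: π^{-1}(V) = {22, 23, 24} ∈ τ ✓.
  V = {[21=25], [22], [23], [24]}: π^{-1}(V) = {21, 22, 23, 24, 25} ∈ τ ✓.
Open sets in the quotient: τ_Q = {{}, {[22]}, {[24]}, {[22], [24]}, {[23], [24]}, {[22], [23], [24]}, {[21=25], [22], [23], [24]}} (7 elements).


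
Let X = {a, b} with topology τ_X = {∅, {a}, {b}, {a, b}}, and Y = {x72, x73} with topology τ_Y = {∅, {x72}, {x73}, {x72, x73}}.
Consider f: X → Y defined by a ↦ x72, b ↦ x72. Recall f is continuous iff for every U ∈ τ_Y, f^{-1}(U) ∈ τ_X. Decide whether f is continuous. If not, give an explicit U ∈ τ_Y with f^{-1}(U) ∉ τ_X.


f IS continuous.

Compute f^{-1}(U) for each U ∈ τ_Y:
  U = ∅: f^{-1}(U) = ∅ ∈ τ_X ✓.
  U = {x72}: f^{-1}(U) = {a, b} ∈ τ_X ✓.
  U = {x73}: f^{-1}(U) = ∅ ∈ τ_X ✓.
  U = {x72, x73}: f^{-1}(U) = {a, b} ∈ τ_X ✓.
Every preimage lies in τ_X, so f IS continuous.


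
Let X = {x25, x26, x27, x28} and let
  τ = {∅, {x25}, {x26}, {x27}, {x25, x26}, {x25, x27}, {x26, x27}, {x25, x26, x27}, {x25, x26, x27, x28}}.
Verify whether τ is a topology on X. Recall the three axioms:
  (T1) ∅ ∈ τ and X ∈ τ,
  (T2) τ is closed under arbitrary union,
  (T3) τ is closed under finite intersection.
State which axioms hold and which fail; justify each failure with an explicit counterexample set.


τ IS a topology on X.

Axiom (T1): ∅ ∈ τ? Yes; X ∈ τ? Yes.
Axiom (T2/T3): check pairwise unions and intersections of members of τ.
All pairwise intersections and unions checked — each lies in τ. Therefore τ satisfies (T1), (T2), (T3): it IS a topology on X.


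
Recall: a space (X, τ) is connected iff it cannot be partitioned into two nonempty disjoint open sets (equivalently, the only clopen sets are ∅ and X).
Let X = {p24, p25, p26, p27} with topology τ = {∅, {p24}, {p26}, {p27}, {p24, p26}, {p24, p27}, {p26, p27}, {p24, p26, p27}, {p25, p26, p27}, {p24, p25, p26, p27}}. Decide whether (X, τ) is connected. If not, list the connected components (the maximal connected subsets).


(X, τ) is disconnected; components = [{p24}, {p25, p26, p27}].

Find clopen sets (U ∈ τ with X ∖ U ∈ τ):
  U = ∅, X ∖ U = {p24, p25, p26, p27} — both open, so U is clopen.
  U = {p24}, X ∖ U = {p25, p26, p27} — both open, so U is clopen.
  U = {p25, p26, p27}, X ∖ U = {p24} — both open, so U is clopen.
  U = {p24, p25, p26, p27}, X ∖ U = ∅ — both open, so U is clopen.
Nontrivial clopen(s) exist: e.g. {p25, p26, p27}. So (X, τ) is disconnected.
Compute connected components by grouping points that agree on all clopens:
  component: {p24}
  component: {p25, p26, p27}


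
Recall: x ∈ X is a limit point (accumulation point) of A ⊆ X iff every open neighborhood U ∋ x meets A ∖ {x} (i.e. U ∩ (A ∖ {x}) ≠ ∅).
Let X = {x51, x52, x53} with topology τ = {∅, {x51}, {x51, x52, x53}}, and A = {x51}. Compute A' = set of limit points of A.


A' = {x52, x53}

For each x ∈ X, list the open sets U ∈ τ with x ∈ U, then check whether U ∩ (A ∖ {x}) ≠ ∅ for every such U.
  x = x51: open {x51} ∋ x has {x51} ∩ (A ∖ {x51}) = ∅, so x is NOT a limit point.
  x = x52: opens ∋ x are {x51, x52, x53}; each meets A ∖ {x52}, so x IS a limit point.
  x = x53: opens ∋ x are {x51, x52, x53}; each meets A ∖ {x53}, so x IS a limit point.
Collecting: A' = {x52, x53}.


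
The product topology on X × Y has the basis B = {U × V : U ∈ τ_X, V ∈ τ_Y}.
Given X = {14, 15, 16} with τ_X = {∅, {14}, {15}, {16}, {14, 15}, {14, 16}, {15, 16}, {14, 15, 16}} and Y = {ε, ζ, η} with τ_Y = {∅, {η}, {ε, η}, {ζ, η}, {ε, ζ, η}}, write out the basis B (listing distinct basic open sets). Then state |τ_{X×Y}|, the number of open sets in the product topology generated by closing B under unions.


Basis B = {∅ × ∅, {14} × {η}, {15} × {η}, {16} × {η}, {14} × {ε, η}, {14} × {ζ, η}, {14, 15} × {η}, {14, 16} × {η}, {15} × {ε, η}, {15} × {ζ, η}, {15, 16} × {η}, {16} × {ε, η}, {16} × {ζ, η}, {14} × {ε, ζ, η}, {14, 15, 16} × {η}, {15} × {ε, ζ, η}, {16} × {ε, ζ, η}, {14, 15} × {ε, η}, {14, 16} × {ε, η}, {14, 15} × {ζ, η}, {14, 16} × {ζ, η}, {15, 16} × {ε, η}, {15, 16} × {ζ, η}, {14, 15} × {ε, ζ, η}, {14, 16} × {ε, ζ, η}, {14, 15, 16} × {ε, η}, {14, 15, 16} × {ζ, η}, {15, 16} × {ε, ζ, η}, {14, 15, 16} × {ε, ζ, η}}; |τ_{X×Y}| = 125.

Enumerate products U × V with U ∈ τ_X, V ∈ τ_Y (deduplicated):
  ∅ × ∅ = {} (∅)
  {14} × {η} = {(14,η)}
  {15} × {η} = {(15,η)}
  {16} × {η} = {(16,η)}
  {14} × {ε, η} = {(14,ε), (14,η)}
  {14} × {ζ, η} = {(14,ζ), (14,η)}
  {14, 15} × {η} = {(14,η), (15,η)}
  {14, 16} × {η} = {(14,η), (16,η)}
  {15} × {ε, η} = {(15,ε), (15,η)}
  {15} × {ζ, η} = {(15,ζ), (15,η)}
  {15, 16} × {η} = {(15,η), (16,η)}
  {16} × {ε, η} = {(16,ε), (16,η)}
  {16} × {ζ, η} = {(16,ζ), (16,η)}
  {14} × {ε, ζ, η} = {(14,ε), (14,ζ), (14,η)}
  {14, 15, 16} × {η} = {(14,η), (15,η), (16,η)}
  {15} × {ε, ζ, η} = {(15,ε), (15,ζ), (15,η)}
  {16} × {ε, ζ, η} = {(16,ε), (16,ζ), (16,η)}
  {14, 15} × {ε, η} = {(14,ε), (14,η), (15,ε), (15,η)}
  {14, 16} × {ε, η} = {(14,ε), (14,η), (16,ε), (16,η)}
  {14, 15} × {ζ, η} = {(14,ζ), (14,η), (15,ζ), (15,η)}
  {14, 16} × {ζ, η} = {(14,ζ), (14,η), (16,ζ), (16,η)}
  {15, 16} × {ε, η} = {(15,ε), (15,η), (16,ε), (16,η)}
  {15, 16} × {ζ, η} = {(15,ζ), (15,η), (16,ζ), (16,η)}
  {14, 15} × {ε, ζ, η} = {(14,ε), (14,ζ), (14,η), (15,ε), (15,ζ), (15,η)}
  {14, 16} × {ε, ζ, η} = {(14,ε), (14,ζ), (14,η), (16,ε), (16,ζ), (16,η)}
  {14, 15, 16} × {ε, η} = {(14,ε), (14,η), (15,ε), (15,η), (16,ε), (16,η)}
  {14, 15, 16} × {ζ, η} = {(14,ζ), (14,η), (15,ζ), (15,η), (16,ζ), (16,η)}
  {15, 16} × {ε, ζ, η} = {(15,ε), (15,ζ), (15,η), (16,ε), (16,ζ), (16,η)}
  {14, 15, 16} × {ε, ζ, η} = {(14,ε), (14,ζ), (14,η), (15,ε), (15,ζ), (15,η), (16,ε), (16,ζ), (16,η)}
These 29 distinct sets form the basis B.
Close under arbitrary unions to get τ_{X×Y}; counting gives |τ_{X×Y}| = 125.


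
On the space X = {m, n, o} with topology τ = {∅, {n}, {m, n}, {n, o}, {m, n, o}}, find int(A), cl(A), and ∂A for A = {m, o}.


int(A) = ∅, cl(A) = {m, o}, ∂A = {m, o}.

Closed sets in (X, τ) are complements of opens:
  closed(X, τ) = {∅, {m}, {o}, {m, o}, {m, n, o}}.
int(A) = ⋃ {U ∈ τ : U ⊆ A}. Opens contained in A: ∅.
Taking the union of these: int(A) = ∅.
cl(A) = ⋂ {C closed : A ⊆ C}. Closed sets containing A: {m, o}, {m, n, o}.
Intersecting these: cl(A) = {m, o}.
∂A = cl(A) ∖ int(A) = {m, o} ∖ ∅ = {m, o}.


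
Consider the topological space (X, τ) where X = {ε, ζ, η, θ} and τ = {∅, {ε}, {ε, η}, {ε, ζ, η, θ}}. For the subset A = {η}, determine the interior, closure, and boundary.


int(A) = ∅, cl(A) = {ζ, η, θ}, ∂A = {ζ, η, θ}.

Closed sets in (X, τ) are complements of opens:
  closed(X, τ) = {∅, {ζ, θ}, {ζ, η, θ}, {ε, ζ, η, θ}}.
int(A) = ⋃ {U ∈ τ : U ⊆ A}. Opens contained in A: ∅.
Taking the union of these: int(A) = ∅.
cl(A) = ⋂ {C closed : A ⊆ C}. Closed sets containing A: {ζ, η, θ}, {ε, ζ, η, θ}.
Intersecting these: cl(A) = {ζ, η, θ}.
∂A = cl(A) ∖ int(A) = {ζ, η, θ} ∖ ∅ = {ζ, η, θ}.


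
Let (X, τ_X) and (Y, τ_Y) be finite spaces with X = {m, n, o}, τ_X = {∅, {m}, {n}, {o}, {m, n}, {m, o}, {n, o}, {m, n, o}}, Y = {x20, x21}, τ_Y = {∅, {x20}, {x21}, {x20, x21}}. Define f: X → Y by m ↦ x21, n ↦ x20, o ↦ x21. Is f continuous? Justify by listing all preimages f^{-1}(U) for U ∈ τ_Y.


f IS continuous.

Compute f^{-1}(U) for each U ∈ τ_Y:
  U = ∅: f^{-1}(U) = ∅ ∈ τ_X ✓.
  U = {x20}: f^{-1}(U) = {n} ∈ τ_X ✓.
  U = {x21}: f^{-1}(U) = {m, o} ∈ τ_X ✓.
  U = {x20, x21}: f^{-1}(U) = {m, n, o} ∈ τ_X ✓.
Every preimage lies in τ_X, so f IS continuous.


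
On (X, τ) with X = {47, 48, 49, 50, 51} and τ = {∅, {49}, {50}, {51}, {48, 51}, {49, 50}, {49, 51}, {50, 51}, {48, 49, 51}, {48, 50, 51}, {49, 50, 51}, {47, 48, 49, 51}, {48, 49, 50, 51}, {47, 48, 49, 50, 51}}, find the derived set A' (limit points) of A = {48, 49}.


A' = {47}

For each x ∈ X, list the open sets U ∈ τ with x ∈ U, then check whether U ∩ (A ∖ {x}) ≠ ∅ for every such U.
  x = 47: opens ∋ x are {47, 48, 49, 51}, {47, 48, 49, 50, 51}; each meets A ∖ {47}, so x IS a limit point.
  x = 48: open {48, 51} ∋ x has {48, 51} ∩ (A ∖ {48}) = ∅, so x is NOT a limit point.
  x = 49: open {49} ∋ x has {49} ∩ (A ∖ {49}) = ∅, so x is NOT a limit point.
  x = 50: open {50} ∋ x has {50} ∩ (A ∖ {50}) = ∅, so x is NOT a limit point.
  x = 51: open {51} ∋ x has {51} ∩ (A ∖ {51}) = ∅, so x is NOT a limit point.
Collecting: A' = {47}.
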